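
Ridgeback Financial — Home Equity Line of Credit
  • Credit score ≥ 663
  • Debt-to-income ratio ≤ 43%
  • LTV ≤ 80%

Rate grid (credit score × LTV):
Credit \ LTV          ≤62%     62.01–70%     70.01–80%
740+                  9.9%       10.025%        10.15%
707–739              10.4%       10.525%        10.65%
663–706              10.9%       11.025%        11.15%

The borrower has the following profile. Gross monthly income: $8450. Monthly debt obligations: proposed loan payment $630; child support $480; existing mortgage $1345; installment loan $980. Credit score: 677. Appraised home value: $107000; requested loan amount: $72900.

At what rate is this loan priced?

11.025%

Credit score 677 ≥ 663; Total monthly debts = (630 + 480 + 1,345 + 980) = 3,435. DTI: 3,435 ÷ 8,450 = 40.7%, within the 43% cap
Loan-to-value = 72,900/107,000 = 68.1% — pass (80% max)
Score 677 is in the 663–706 band; LTV 68.1% is in the 62.01–70% band → 11.025%.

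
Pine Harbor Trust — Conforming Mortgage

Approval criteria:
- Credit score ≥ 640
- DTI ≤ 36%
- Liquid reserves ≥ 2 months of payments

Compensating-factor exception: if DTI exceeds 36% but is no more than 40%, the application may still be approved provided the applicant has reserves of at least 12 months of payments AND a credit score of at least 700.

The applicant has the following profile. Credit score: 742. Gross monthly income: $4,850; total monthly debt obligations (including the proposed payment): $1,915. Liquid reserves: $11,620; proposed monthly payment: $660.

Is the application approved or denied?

Credit score 742 ≥ 640 (meets base)
DTI = 1,915/4,850 = 39.5% > 36% — standard DTI limit exceeded.
Reserves = 11,620/660 = 17.6 months ≥ 2
39.5% falls in the override range (36%–40%), so the compensating-factor test applies.
Reserves 17.6 ≥ 12 months; credit score 742 ≥ 700.
Both compensating conditions met → exception applies.

Approved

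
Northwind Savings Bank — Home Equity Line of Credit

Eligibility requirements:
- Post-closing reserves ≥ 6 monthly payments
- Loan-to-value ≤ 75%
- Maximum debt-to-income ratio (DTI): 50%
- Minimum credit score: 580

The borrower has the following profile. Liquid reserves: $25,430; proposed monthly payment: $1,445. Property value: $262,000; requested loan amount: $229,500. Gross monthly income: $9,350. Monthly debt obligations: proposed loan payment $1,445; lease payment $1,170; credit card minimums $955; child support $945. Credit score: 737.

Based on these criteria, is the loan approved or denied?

Denied

Reserves = 25,430/1,445 = 17.6 months ≥ 6
LTV: 229,500 ÷ 262,000 = 87.6%, exceeds 75% cap
Total monthly debts = (1,445 + 1,170 + 955 + 945) = 4,515. DTI = 4,515/9,350 = 48.3% ≤ 50%
Credit score 737 ≥ 580 (meets)
Fails on LTV.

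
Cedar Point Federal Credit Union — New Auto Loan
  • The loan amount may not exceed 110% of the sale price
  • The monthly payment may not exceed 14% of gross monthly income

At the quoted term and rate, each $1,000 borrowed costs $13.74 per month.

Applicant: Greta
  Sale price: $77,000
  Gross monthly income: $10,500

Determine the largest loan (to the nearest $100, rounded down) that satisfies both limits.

$84,700

Payment cap: 14% × $10,500 = $1,470/month.
At $13.74 per $1,000, that supports 1,470/13.74 × 1,000 ≈ $106,986 → $106,900.
LTV cap: 110% × $77,000 = $84,700 → $84,700.
Binding constraint: loan-to-value.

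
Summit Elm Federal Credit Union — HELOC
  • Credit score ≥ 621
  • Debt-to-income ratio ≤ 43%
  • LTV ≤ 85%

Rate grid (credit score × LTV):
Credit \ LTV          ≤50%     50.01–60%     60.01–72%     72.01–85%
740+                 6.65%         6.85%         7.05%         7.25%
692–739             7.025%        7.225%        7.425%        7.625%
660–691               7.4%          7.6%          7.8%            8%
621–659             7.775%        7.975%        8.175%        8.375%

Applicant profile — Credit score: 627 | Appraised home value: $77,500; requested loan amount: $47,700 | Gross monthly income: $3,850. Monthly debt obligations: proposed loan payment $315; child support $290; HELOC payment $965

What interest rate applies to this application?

8.175%

Credit score 627 ≥ 621; Total monthly debts = (315 + 290 + 965) = 1,570. Debt-to-income = 1,570/3,850 = 40.8% — meets 43% limit
LTV: 47,700 ÷ 77,500 = 61.5%, within 85% cap
Score 627 is in the 621–659 band; LTV 61.5% is in the 60.01–72% band → 8.175%.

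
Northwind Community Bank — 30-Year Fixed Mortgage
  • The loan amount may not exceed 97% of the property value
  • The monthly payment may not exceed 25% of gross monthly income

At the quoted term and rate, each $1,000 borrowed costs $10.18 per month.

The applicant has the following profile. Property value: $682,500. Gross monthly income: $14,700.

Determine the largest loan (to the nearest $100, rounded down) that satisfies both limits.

Payment cap: 25% × $14,700 = $3,675/month.
At $10.18 per $1,000, that supports 3,675/10.18 × 1,000 ≈ $361,001 → $361,000.
LTV cap: 97% × $682,500 = $662,025 → $662,000.
Binding constraint: payment-to-income.

$361,000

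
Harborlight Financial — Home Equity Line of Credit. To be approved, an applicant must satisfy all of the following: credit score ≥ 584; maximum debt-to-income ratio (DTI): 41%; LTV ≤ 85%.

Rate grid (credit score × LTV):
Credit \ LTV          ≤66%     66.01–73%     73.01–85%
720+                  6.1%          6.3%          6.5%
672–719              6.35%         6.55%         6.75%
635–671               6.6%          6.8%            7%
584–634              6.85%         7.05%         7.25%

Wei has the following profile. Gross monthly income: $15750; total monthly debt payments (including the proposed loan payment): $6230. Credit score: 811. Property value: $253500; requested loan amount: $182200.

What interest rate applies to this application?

Credit score 811 ≥ 584; DTI = 6,230/15,750 = 39.6% ≤ 41%
LTV: 182,200 ÷ 253,500 = 71.9%, within 85% cap
Score 811 is in the 720+ band; LTV 71.9% is in the 66.01–73% band → 6.3%.

6.3%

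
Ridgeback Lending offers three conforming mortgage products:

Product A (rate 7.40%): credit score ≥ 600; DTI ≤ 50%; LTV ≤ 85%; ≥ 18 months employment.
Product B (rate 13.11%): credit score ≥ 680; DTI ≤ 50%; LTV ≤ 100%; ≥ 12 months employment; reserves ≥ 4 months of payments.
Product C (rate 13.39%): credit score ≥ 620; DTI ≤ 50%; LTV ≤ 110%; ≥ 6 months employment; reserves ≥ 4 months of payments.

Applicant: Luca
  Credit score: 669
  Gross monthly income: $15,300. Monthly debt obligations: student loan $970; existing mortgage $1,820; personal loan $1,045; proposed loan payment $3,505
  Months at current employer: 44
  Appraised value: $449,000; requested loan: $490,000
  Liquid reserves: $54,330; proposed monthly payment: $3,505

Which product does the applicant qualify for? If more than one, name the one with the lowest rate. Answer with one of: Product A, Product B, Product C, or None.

Total debts = (970 + 1,820 + 1,045 + 3,505) = 7,340; DTI = 7,340/15,300 = 48%.
LTV = 490,000/449,000 = 109.1%.
Reserves = 54,330/3,505 = 15.5 months.
Product A: score 669 ≥ 600; DTI 48% ≤ 50%; LTV 109.1% > 85%; employment 44 ≥ 18 mo → does not qualify.
Product B: score 669 < 680; DTI 48% ≤ 50%; LTV 109.1% > 100%; employment 44 ≥ 12 mo; reserves 15.5 ≥ 4 mo → does not qualify.
Product C: score 669 ≥ 620; DTI 48% ≤ 50%; LTV 109.1% ≤ 110%; employment 44 ≥ 6 mo; reserves 15.5 ≥ 4 mo → qualifies.

Product C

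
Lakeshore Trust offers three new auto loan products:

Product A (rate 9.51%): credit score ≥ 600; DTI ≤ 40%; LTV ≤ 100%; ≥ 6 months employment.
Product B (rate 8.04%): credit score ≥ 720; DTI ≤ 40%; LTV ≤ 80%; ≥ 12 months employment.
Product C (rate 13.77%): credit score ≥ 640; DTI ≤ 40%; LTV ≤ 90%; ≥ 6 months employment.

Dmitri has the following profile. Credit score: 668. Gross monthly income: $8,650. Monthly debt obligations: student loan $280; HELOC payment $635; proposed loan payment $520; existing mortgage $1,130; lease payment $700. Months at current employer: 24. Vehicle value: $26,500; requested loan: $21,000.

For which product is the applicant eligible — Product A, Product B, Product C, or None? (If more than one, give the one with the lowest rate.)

Total debts = (280 + 635 + 520 + 1,130 + 700) = 3,265; DTI = 3,265/8,650 = 37.7%.
LTV = 21,000/26,500 = 79.2%.
Product A: score 668 ≥ 600; DTI 37.7% ≤ 40%; LTV 79.2% ≤ 100%; employment 24 ≥ 6 mo → qualifies.
Product B: score 668 < 720; DTI 37.7% ≤ 40%; LTV 79.2% ≤ 80%; employment 24 ≥ 12 mo → does not qualify.
Product C: score 668 ≥ 640; DTI 37.7% ≤ 40%; LTV 79.2% ≤ 90%; employment 24 ≥ 6 mo → qualifies.
Qualifying: Product A, Product C. Lowest rate is 9.51% → Product A.

Product A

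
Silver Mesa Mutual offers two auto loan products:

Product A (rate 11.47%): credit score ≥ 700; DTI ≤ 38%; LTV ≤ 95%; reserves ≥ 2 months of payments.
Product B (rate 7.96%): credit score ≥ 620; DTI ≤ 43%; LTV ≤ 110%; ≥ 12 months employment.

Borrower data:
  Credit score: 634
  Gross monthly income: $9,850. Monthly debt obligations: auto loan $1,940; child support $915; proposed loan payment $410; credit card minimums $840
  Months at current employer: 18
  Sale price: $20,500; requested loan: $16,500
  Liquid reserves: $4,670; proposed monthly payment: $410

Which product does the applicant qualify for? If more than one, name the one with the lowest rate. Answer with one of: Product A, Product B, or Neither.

Product B

Total debts = (1,940 + 915 + 410 + 840) = 4,105; DTI = 4,105/9,850 = 41.7%.
LTV = 16,500/20,500 = 80.5%.
Reserves = 4,670/410 = 11.4 months.
Product A: score 634 < 700; DTI 41.7% > 38%; LTV 80.5% ≤ 95%; reserves 11.4 ≥ 2 mo → does not qualify.
Product B: score 634 ≥ 620; DTI 41.7% ≤ 43%; LTV 80.5% ≤ 110%; employment 18 ≥ 12 mo → qualifies.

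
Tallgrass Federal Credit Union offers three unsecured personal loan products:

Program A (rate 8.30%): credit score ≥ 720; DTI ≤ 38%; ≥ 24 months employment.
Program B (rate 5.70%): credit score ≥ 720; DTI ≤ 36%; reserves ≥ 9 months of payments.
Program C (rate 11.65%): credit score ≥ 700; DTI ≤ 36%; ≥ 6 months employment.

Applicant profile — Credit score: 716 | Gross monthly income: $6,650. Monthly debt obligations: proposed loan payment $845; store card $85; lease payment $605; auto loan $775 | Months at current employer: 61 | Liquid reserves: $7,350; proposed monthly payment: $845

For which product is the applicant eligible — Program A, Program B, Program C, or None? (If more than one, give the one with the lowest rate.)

Program C

Total debts = (845 + 85 + 605 + 775) = 2,310; DTI = 2,310/6,650 = 34.7%.
Reserves = 7,350/845 = 8.7 months.
Program A: score 716 < 720; DTI 34.7% ≤ 38%; employment 61 ≥ 24 mo → does not qualify.
Program B: score 716 < 720; DTI 34.7% ≤ 36%; reserves 8.7 < 9 mo → does not qualify.
Program C: score 716 ≥ 700; DTI 34.7% ≤ 36%; employment 61 ≥ 6 mo → qualifies.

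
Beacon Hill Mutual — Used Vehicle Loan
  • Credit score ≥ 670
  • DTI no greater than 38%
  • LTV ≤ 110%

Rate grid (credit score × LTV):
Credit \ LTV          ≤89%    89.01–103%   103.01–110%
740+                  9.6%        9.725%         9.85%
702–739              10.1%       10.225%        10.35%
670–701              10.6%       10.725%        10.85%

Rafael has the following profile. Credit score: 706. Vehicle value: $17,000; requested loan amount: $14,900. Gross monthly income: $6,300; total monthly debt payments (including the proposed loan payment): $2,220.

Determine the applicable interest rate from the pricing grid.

Credit score 706 ≥ 670; DTI: 2,220 ÷ 6,300 = 35.2%, within the 38% cap
Loan-to-value = 14,900/17,000 = 87.6% — pass (110% max)
Credit 706 → row 702–739; LTV 87.6% → column ≤89%. Grid cell → 10.1%.

10.1%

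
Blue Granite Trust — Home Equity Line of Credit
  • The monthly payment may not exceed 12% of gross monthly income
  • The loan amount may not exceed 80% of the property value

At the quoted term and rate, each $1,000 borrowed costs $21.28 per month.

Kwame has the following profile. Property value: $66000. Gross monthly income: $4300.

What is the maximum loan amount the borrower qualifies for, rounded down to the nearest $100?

Payment cap: 12% × $4,300 = $516/month.
At $21.28 per $1,000, that supports 516/21.28 × 1,000 ≈ $24,248 → $24,200.
LTV cap: 80% × $66,000 = $52,800 → $52,800.
Binding constraint: payment-to-income.

$24,200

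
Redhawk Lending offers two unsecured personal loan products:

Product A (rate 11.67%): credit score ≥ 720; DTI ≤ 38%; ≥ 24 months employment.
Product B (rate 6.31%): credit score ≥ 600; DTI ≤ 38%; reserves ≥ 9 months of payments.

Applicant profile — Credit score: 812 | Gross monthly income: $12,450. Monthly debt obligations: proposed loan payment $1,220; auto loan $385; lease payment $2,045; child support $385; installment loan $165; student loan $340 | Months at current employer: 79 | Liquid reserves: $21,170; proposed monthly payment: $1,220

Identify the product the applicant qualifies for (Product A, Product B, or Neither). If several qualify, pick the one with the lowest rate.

Product B

Total debts = (1,220 + 385 + 2,045 + 385 + 165 + 340) = 4,540; DTI = 4,540/12,450 = 36.5%.
Reserves = 21,170/1,220 = 17.4 months.
Product A: score 812 ≥ 720; DTI 36.5% ≤ 38%; employment 79 ≥ 24 mo → qualifies.
Product B: score 812 ≥ 600; DTI 36.5% ≤ 38%; reserves 17.4 ≥ 9 mo → qualifies.
Qualifying: Product A, Product B. Lowest rate is 6.31% → Product B.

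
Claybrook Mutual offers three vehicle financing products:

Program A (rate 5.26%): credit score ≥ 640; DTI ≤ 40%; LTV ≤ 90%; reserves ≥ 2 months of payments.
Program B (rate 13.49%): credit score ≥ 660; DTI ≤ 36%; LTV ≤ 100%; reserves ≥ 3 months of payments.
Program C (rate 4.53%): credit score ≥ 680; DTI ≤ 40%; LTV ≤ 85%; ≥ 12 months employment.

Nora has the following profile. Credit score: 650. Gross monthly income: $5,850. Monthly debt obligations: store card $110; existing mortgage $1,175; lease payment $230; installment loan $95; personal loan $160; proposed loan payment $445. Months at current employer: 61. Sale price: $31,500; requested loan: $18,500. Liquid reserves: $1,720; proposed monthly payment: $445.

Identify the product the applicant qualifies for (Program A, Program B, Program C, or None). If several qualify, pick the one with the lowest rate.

Program A

Total debts = (110 + 1,175 + 230 + 95 + 160 + 445) = 2,215; DTI = 2,215/5,850 = 37.9%.
LTV = 18,500/31,500 = 58.7%.
Reserves = 1,720/445 = 3.9 months.
Program A: score 650 ≥ 640; DTI 37.9% ≤ 40%; LTV 58.7% ≤ 90%; reserves 3.9 ≥ 2 mo → qualifies.
Program B: score 650 < 660; DTI 37.9% > 36%; LTV 58.7% ≤ 100%; reserves 3.9 ≥ 3 mo → does not qualify.
Program C: score 650 < 680; DTI 37.9% ≤ 40%; LTV 58.7% ≤ 85%; employment 61 ≥ 12 mo → does not qualify.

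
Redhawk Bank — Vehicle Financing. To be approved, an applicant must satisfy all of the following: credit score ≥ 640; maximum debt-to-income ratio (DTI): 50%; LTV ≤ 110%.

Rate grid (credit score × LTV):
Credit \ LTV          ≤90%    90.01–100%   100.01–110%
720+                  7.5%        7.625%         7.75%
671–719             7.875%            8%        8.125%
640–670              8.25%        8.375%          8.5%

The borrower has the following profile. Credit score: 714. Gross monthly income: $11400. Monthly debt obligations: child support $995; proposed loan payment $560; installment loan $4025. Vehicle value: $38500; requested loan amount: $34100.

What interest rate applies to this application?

Credit score 714 ≥ 640; Total monthly debts = (995 + 560 + 4,025) = 5,580. Debt-to-income = 5,580/11,400 = 48.9% — meets 50% limit
LTV = 34,100/38,500 = 88.6% ≤ 110%
Score 714 is in the 671–719 band; LTV 88.6% is in the ≤90% band → 7.875%.

7.875%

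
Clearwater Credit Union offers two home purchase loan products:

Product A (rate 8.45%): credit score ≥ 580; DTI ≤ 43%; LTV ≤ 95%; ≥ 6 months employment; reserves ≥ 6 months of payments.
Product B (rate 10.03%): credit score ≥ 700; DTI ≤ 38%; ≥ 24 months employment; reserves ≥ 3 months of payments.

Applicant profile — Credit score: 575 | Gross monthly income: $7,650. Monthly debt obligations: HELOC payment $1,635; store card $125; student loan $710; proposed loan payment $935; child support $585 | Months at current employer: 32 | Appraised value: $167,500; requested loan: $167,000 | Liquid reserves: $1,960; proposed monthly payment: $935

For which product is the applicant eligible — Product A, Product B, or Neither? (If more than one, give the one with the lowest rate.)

Total debts = (1,635 + 125 + 710 + 935 + 585) = 3,990; DTI = 3,990/7,650 = 52.2%.
LTV = 167,000/167,500 = 99.7%.
Reserves = 1,960/935 = 2.1 months.
Product A: score 575 < 580; DTI 52.2% > 43%; LTV 99.7% > 95%; employment 32 ≥ 6 mo; reserves 2.1 < 6 mo → does not qualify.
Product B: score 575 < 700; DTI 52.2% > 38%; employment 32 ≥ 24 mo; reserves 2.1 < 3 mo → does not qualify.

Neither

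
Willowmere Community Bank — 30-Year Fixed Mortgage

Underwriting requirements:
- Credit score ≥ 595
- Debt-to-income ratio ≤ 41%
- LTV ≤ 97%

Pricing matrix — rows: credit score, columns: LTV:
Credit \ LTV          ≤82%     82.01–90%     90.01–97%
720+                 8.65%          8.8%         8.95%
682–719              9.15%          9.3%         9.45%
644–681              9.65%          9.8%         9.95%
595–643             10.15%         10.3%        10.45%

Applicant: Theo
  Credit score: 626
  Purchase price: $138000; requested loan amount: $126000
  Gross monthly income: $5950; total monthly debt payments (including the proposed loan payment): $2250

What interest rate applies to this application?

10.45%

Credit score 626 ≥ 595; DTI: 2,250 ÷ 5,950 = 37.8%, within the 41% cap
Loan-to-value = 126,000/138,000 = 91.3% — pass (97% max)
Row: 626 falls in 595–643. Column: 91.3% falls in 90.01–97%. Rate = 10.45%.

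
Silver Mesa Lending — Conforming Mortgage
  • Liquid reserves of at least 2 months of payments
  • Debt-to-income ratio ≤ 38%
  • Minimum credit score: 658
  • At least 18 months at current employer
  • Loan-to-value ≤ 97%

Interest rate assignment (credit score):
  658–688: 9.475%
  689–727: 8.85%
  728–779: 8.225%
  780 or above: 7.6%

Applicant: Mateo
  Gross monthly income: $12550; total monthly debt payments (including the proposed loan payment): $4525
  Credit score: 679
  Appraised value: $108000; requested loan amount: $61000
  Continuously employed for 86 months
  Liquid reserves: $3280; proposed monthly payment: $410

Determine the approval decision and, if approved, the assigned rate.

Credit score 679 ≥ 658 (meets minimum)
Liquid reserves cover 3,280/410 = 8.0 months — ≥ 2 required
Employment 86 ≥ 18 months
Loan-to-value = 61,000/108,000 = 56.5% — pass (97% max)
DTI = 4,525/12,550 = 36.1% ≤ 38%
All requirements met. Score 679 falls in the 658–688 tier → 9.475%.

Approved at 9.475%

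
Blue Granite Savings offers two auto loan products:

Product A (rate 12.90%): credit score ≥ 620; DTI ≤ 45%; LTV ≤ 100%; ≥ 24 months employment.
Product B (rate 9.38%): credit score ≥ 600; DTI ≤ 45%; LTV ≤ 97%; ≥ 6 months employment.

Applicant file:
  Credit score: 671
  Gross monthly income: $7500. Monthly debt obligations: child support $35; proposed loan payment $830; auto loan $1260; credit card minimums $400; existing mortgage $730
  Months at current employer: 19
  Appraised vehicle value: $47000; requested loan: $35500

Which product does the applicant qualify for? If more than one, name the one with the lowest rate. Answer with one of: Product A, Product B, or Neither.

Total debts = (35 + 830 + 1,260 + 400 + 730) = 3,255; DTI = 3,255/7,500 = 43.4%.
LTV = 35,500/47,000 = 75.5%.
Product A: score 671 ≥ 620; DTI 43.4% ≤ 45%; LTV 75.5% ≤ 100%; employment 19 < 24 mo → does not qualify.
Product B: score 671 ≥ 600; DTI 43.4% ≤ 45%; LTV 75.5% ≤ 97%; employment 19 ≥ 6 mo → qualifies.

Product B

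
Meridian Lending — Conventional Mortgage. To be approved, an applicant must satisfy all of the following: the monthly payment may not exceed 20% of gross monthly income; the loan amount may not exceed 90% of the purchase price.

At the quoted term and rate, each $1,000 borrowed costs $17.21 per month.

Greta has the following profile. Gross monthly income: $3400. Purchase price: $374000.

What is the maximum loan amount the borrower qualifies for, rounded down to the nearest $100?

Payment cap: 20% × $3,400 = $680/month.
At $17.21 per $1,000, that supports 680/17.21 × 1,000 ≈ $39,511 → $39,500.
LTV cap: 90% × $374,000 = $336,600 → $336,600.
Binding constraint: payment-to-income.

$39,500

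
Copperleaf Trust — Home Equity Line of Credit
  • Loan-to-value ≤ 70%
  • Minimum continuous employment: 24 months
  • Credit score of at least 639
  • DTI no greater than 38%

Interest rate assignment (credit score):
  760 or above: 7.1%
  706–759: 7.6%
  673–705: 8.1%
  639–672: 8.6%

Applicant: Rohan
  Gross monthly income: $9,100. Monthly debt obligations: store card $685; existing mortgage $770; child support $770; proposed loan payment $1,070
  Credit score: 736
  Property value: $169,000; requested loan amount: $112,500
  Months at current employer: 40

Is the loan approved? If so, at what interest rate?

Approved at 7.6%

Credit score 736 ≥ 639 (meets minimum)
Loan-to-value = 112,500/169,000 = 66.6% — pass (70% max)
Total monthly debts = (685 + 770 + 770 + 1,070) = 3,295. DTI: 3,295 ÷ 9,100 = 36.2%, within the 38% cap
Employment 40 ≥ 24 months
All requirements met. Score 736 falls in the 706–759 tier → 7.6%.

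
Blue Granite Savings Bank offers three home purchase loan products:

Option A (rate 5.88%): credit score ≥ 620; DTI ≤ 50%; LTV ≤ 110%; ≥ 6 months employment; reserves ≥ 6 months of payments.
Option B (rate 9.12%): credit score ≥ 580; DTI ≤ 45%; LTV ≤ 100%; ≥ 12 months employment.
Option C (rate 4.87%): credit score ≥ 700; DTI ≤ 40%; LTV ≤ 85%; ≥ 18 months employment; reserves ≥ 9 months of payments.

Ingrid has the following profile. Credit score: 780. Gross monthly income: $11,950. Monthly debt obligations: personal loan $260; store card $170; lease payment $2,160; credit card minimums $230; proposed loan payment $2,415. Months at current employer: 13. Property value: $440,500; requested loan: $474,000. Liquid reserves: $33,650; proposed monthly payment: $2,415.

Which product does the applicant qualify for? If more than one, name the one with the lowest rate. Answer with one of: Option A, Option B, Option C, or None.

Option A

Total debts = (260 + 170 + 2,160 + 230 + 2,415) = 5,235; DTI = 5,235/11,950 = 43.8%.
LTV = 474,000/440,500 = 107.6%.
Reserves = 33,650/2,415 = 13.9 months.
Option A: score 780 ≥ 620; DTI 43.8% ≤ 50%; LTV 107.6% ≤ 110%; employment 13 ≥ 6 mo; reserves 13.9 ≥ 6 mo → qualifies.
Option B: score 780 ≥ 580; DTI 43.8% ≤ 45%; LTV 107.6% > 100%; employment 13 ≥ 12 mo → does not qualify.
Option C: score 780 ≥ 700; DTI 43.8% > 40%; LTV 107.6% > 85%; employment 13 < 18 mo; reserves 13.9 ≥ 9 mo → does not qualify.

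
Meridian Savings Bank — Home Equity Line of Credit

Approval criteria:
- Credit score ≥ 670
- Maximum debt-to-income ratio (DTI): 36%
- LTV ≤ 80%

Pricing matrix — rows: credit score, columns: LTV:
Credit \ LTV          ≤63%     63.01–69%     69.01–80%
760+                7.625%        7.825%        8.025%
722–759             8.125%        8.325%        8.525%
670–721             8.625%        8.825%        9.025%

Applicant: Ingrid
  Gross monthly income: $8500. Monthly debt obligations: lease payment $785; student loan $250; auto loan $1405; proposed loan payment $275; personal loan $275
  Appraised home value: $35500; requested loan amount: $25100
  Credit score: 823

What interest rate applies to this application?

8.025%

Credit score 823 ≥ 670; Total monthly debts = (785 + 250 + 1,405 + 275 + 275) = 2,990. DTI: 2,990 ÷ 8,500 = 35.2%, within the 36% cap
Loan-to-value = 25,100/35,500 = 70.7% — pass (80% max)
Score 823 is in the 760+ band; LTV 70.7% is in the 69.01–80% band → 8.025%.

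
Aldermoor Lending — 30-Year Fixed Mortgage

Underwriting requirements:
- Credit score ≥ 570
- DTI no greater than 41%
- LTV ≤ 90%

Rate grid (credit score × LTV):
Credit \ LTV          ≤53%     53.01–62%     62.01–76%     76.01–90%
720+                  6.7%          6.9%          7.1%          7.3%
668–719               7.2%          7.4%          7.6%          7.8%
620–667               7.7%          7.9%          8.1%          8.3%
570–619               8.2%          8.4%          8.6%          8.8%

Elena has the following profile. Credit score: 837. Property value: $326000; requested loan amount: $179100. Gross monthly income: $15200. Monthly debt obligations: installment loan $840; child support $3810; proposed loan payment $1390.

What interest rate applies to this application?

Credit score 837 ≥ 570; Total monthly debts = (840 + 3,810 + 1,390) = 6,040. DTI: 6,040 ÷ 15,200 = 39.7%, within the 41% cap
LTV: 179,100 ÷ 326,000 = 54.9%, within 90% cap
Score 837 is in the 720+ band; LTV 54.9% is in the 53.01–62% band → 6.9%.

6.9%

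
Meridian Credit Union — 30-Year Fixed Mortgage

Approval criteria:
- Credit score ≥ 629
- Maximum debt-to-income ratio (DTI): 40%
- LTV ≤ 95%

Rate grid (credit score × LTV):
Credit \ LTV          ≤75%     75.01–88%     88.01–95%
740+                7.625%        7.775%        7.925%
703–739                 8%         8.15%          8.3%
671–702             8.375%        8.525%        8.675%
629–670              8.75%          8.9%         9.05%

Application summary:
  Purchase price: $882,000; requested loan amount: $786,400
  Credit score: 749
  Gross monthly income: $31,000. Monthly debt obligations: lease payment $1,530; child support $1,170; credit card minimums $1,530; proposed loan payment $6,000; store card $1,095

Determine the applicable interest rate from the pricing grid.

7.925%

Credit score 749 ≥ 629; Total monthly debts = (1,530 + 1,170 + 1,530 + 6,000 + 1,095) = 11,325. Debt-to-income = 11,325/31,000 = 36.5% — meets 40% limit
Loan-to-value = 786,400/882,000 = 89.2% — pass (95% max)
Score 749 is in the 740+ band; LTV 89.2% is in the 88.01–95% band → 7.925%.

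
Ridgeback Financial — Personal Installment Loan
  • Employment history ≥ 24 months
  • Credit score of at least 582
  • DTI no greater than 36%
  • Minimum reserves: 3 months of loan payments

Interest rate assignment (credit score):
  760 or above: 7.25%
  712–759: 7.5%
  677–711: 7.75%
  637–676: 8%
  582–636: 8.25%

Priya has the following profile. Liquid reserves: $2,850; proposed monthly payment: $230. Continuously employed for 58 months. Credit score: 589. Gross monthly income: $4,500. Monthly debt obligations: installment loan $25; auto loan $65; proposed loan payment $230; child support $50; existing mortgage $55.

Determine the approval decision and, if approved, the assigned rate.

Approved at 8.25%

Credit score 589 ≥ 582 (meets minimum)
Total monthly debts = (25 + 65 + 230 + 50 + 55) = 425. DTI: 425 ÷ 4,500 = 9.4%, within the 36% cap
Employment 58 ≥ 24 months
Reserves: 2,850 ÷ 230 = 12.4 months (meets 3-month minimum)
All requirements met. Score 589 falls in the 582–636 tier → 8.25%.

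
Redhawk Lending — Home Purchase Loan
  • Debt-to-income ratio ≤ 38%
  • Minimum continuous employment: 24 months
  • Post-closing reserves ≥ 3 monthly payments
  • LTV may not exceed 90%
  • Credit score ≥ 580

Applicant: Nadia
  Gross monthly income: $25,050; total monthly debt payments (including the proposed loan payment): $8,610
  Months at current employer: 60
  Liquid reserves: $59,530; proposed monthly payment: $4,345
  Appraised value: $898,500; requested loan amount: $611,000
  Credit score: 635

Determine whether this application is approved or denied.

Approved

Debt-to-income = 8,610/25,050 = 34.4% — meets 38% limit
Employment 60 ≥ 24 months
Liquid reserves cover 59,530/4,345 = 13.7 months — ≥ 3 required
Loan-to-value = 611,000/898,500 = 68% — pass (90% max)
Credit score 635 ≥ 580 (meets)
All criteria satisfied.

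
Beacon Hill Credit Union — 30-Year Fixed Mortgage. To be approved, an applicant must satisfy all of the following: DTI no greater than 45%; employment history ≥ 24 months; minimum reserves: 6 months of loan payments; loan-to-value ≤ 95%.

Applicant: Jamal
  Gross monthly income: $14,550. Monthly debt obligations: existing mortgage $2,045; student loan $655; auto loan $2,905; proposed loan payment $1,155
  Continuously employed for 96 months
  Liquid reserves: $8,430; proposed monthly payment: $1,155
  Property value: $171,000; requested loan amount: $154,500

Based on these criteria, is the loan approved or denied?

Denied

Total monthly debts = (2,045 + 655 + 2,905 + 1,155) = 6,760. DTI = 6,760/14,550 = 46.5% > 45%
Employment 96 ≥ 24 months
Liquid reserves cover 8,430/1,155 = 7.3 months — ≥ 6 required
Loan-to-value = 154,500/171,000 = 90.4% — pass (95% max)
Fails on DTI.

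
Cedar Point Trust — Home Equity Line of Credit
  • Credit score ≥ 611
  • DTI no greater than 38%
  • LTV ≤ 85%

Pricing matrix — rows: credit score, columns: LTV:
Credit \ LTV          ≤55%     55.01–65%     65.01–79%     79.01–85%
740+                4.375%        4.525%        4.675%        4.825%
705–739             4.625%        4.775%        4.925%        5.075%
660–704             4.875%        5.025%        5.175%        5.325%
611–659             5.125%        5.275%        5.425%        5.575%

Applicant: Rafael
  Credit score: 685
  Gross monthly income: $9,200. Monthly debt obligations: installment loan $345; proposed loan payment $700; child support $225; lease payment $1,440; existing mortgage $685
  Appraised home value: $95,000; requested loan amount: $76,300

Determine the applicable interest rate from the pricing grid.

Credit score 685 ≥ 611; Total monthly debts = (345 + 700 + 225 + 1,440 + 685) = 3,395. DTI = 3,395/9,200 = 36.9% ≤ 38%
LTV = 76,300/95,000 = 80.3% ≤ 85%
Score 685 is in the 660–704 band; LTV 80.3% is in the 79.01–85% band → 5.325%.

5.325%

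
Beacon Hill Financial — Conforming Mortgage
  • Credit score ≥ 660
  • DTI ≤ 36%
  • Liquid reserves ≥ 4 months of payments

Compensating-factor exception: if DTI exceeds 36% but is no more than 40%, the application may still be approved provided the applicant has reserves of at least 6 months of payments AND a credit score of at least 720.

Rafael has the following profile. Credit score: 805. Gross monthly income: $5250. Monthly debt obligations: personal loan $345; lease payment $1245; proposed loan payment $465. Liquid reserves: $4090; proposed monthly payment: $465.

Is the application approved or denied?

Credit score 805 ≥ 660 (meets base)
Total debts = (345 + 1,245 + 465) = 2,055. DTI = 2,055/5,250 = 39.1% > 36% — standard DTI limit exceeded.
Reserves: 4,090 ÷ 465 = 8.8 months (meets 4-month minimum)
DTI 39.1% is within the 36%–40% exception band; checking compensating factors.
Override check — reserves: 8.8 mo (ok); score: 805 (ok).
Both override conditions satisfied; DTI exception granted.

Approved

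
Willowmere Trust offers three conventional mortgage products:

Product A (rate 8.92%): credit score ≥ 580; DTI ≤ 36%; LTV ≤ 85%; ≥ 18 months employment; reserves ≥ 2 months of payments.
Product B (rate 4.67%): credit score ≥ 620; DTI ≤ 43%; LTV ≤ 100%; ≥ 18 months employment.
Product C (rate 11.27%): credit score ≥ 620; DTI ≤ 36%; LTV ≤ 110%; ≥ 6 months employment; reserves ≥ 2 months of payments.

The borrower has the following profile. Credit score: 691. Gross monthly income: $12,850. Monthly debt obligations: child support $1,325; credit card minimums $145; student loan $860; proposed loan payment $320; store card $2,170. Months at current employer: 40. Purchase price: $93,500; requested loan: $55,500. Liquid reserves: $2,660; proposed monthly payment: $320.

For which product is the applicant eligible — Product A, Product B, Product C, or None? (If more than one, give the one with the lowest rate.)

Product B

Total debts = (1,325 + 145 + 860 + 320 + 2,170) = 4,820; DTI = 4,820/12,850 = 37.5%.
LTV = 55,500/93,500 = 59.4%.
Reserves = 2,660/320 = 8.3 months.
Product A: score 691 ≥ 580; DTI 37.5% > 36%; LTV 59.4% ≤ 85%; employment 40 ≥ 18 mo; reserves 8.3 ≥ 2 mo → does not qualify.
Product B: score 691 ≥ 620; DTI 37.5% ≤ 43%; LTV 59.4% ≤ 100%; employment 40 ≥ 18 mo → qualifies.
Product C: score 691 ≥ 620; DTI 37.5% > 36%; LTV 59.4% ≤ 110%; employment 40 ≥ 6 mo; reserves 8.3 ≥ 2 mo → does not qualify.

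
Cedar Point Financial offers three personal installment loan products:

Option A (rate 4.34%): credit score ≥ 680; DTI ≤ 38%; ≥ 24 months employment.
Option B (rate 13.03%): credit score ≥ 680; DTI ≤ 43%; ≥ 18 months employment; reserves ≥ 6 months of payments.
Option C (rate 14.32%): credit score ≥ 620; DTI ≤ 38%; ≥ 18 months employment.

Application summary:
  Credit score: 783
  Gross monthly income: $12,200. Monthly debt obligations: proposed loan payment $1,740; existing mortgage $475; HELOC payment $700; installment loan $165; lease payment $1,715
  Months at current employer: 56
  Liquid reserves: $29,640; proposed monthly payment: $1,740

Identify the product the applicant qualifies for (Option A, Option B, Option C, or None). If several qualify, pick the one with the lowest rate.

Total debts = (1,740 + 475 + 700 + 165 + 1,715) = 4,795; DTI = 4,795/12,200 = 39.3%.
Reserves = 29,640/1,740 = 17.0 months.
Option A: score 783 ≥ 680; DTI 39.3% > 38%; employment 56 ≥ 24 mo → does not qualify.
Option B: score 783 ≥ 680; DTI 39.3% ≤ 43%; employment 56 ≥ 18 mo; reserves 17.0 ≥ 6 mo → qualifies.
Option C: score 783 ≥ 620; DTI 39.3% > 38%; employment 56 ≥ 18 mo → does not qualify.

Option B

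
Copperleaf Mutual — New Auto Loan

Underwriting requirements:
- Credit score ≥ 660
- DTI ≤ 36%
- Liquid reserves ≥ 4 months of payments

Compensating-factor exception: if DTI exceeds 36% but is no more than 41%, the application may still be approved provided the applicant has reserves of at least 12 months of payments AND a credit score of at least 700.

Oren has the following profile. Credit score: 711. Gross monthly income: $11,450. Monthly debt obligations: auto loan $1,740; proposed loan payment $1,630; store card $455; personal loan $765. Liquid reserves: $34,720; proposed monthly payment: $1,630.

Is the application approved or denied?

Approved

Credit score 711 ≥ 660 (meets base)
Total debts = (1,740 + 1,630 + 455 + 765) = 4,590. DTI: 4,590 ÷ 11,450 = 40.1%, over the 36% base limit.
Reserves = 34,720/1,630 = 21.3 months ≥ 4
40.1% falls in the override range (36%–41%), so the compensating-factor test applies.
Reserves 21.3 ≥ 12 months; credit score 711 ≥ 700.
Both compensating conditions met → exception applies.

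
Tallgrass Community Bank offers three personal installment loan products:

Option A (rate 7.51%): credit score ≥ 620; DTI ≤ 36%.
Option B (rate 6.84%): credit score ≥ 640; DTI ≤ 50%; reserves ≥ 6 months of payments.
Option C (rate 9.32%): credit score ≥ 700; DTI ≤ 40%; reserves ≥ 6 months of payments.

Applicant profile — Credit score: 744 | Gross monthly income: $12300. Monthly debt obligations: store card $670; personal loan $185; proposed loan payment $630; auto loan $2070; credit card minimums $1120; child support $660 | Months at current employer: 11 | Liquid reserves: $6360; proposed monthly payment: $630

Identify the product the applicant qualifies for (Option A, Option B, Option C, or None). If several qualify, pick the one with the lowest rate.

Option B

Total debts = (670 + 185 + 630 + 2,070 + 1,120 + 660) = 5,335; DTI = 5,335/12,300 = 43.4%.
Reserves = 6,360/630 = 10.1 months.
Option A: score 744 ≥ 620; DTI 43.4% > 36% → does not qualify.
Option B: score 744 ≥ 640; DTI 43.4% ≤ 50%; reserves 10.1 ≥ 6 mo → qualifies.
Option C: score 744 ≥ 700; DTI 43.4% > 40%; reserves 10.1 ≥ 6 mo → does not qualify.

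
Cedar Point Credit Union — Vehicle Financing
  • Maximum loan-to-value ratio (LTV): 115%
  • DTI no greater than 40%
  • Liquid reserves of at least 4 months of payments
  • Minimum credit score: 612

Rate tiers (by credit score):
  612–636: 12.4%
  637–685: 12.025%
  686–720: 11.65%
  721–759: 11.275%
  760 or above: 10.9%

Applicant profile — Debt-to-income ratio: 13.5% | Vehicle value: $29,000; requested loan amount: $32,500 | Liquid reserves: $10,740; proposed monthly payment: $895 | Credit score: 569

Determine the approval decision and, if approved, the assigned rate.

Denied

Credit score 569 < 612 (below minimum)
LTV = 32,500/29,000 = 112.1% ≤ 115%
DTI 13.5% is within the 40% limit
Liquid reserves cover 10,740/895 = 12.0 months — ≥ 4 required
Not all requirements met → denied.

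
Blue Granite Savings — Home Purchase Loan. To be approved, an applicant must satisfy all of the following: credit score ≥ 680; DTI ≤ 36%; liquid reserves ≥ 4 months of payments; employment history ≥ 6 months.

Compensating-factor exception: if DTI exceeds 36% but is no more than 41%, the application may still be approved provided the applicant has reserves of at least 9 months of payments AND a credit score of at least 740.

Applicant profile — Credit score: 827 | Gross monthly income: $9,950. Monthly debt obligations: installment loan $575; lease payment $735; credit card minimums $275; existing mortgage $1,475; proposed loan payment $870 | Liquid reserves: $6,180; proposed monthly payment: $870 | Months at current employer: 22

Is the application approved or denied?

Denied

Credit score 827 ≥ 680 (meets base)
Total debts = (575 + 735 + 275 + 1,475 + 870) = 3,930. DTI: 3,930 ÷ 9,950 = 39.5%, over the 36% base limit.
Reserves = 6,180/870 = 7.1 months ≥ 4
Employment 22 ≥ 6 months
39.5% falls in the override range (36%–41%), so the compensating-factor test applies.
Override check — reserves: 7.1 mo (short of 9); score: 827 (ok).
Compensating-factor requirement not fully met.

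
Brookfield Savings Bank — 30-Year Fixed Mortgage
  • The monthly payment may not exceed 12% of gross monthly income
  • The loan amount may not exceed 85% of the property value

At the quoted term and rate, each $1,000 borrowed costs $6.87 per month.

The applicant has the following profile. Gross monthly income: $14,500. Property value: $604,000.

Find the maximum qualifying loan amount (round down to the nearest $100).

$253,200

Payment cap: 12% × $14,500 = $1,740/month.
At $6.87 per $1,000, that supports 1,740/6.87 × 1,000 ≈ $253,275 → $253,200.
LTV cap: 85% × $604,000 = $513,400 → $513,400.
Binding constraint: payment-to-income.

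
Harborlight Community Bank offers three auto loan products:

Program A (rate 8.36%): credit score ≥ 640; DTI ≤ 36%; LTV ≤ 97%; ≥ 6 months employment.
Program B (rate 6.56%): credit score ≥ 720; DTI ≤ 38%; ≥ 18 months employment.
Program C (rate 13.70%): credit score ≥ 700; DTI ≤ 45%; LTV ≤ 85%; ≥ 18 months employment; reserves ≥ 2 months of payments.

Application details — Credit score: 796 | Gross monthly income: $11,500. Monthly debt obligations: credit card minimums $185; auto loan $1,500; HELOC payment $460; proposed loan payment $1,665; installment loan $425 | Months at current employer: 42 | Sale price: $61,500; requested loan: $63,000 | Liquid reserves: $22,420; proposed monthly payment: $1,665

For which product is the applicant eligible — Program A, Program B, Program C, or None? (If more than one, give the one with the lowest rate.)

Total debts = (185 + 1,500 + 460 + 1,665 + 425) = 4,235; DTI = 4,235/11,500 = 36.8%.
LTV = 63,000/61,500 = 102.4%.
Reserves = 22,420/1,665 = 13.5 months.
Program A: score 796 ≥ 640; DTI 36.8% > 36%; LTV 102.4% > 97%; employment 42 ≥ 6 mo → does not qualify.
Program B: score 796 ≥ 720; DTI 36.8% ≤ 38%; employment 42 ≥ 18 mo → qualifies.
Program C: score 796 ≥ 700; DTI 36.8% ≤ 45%; LTV 102.4% > 85%; employment 42 ≥ 18 mo; reserves 13.5 ≥ 2 mo → does not qualify.

Program B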